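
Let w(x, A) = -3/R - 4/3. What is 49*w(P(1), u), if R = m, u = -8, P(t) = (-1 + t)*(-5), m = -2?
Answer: 49/6 ≈ 8.1667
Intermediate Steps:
P(t) = 5 - 5*t
R = -2
w(x, A) = ⅙ (w(x, A) = -3/(-2) - 4/3 = -3*(-½) - 4*⅓ = 3/2 - 4/3 = ⅙)
49*w(P(1), u) = 49*(⅙) = 49/6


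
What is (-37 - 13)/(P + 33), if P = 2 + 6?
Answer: -50/41 ≈ -1.2195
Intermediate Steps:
P = 8
(-37 - 13)/(P + 33) = (-37 - 13)/(8 + 33) = -50/41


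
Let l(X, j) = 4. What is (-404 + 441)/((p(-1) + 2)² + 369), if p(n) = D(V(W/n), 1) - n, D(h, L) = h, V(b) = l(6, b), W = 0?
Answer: 37/418 ≈ 0.088517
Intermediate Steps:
V(b) = 4
p(n) = 4 - n
(-404 + 441)/((p(-1) + 2)² + 369) = (-404 + 441)/(((4 - 1*(-1)) + 2)² + 369) = 37/(((4 + 1) + 2)² + 369) = 37/((5 + 2)² + 369) = 37/(7² + 369) = 37/(49 + 369) = 37/418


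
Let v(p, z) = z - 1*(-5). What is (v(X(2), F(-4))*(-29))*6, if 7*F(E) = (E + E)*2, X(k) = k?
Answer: -3306/7 ≈ -472.29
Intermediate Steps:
F(E) = 4*E/7 (F(E) = ((E + E)*2)/7 = ((2*E)*2)/7 = (4*E)/7 = 4*E/7)
v(p, z) = 5 + z (v(p, z) = z + 5 = 5 + z)
(v(X(2), F(-4))*(-29))*6 = ((5 + (4/7)*(-4))*(-29))*6 = ((5 - 16/7)*(-29))*6 = ((19/7)*(-29))*6 = -551/7*6 = -3306/7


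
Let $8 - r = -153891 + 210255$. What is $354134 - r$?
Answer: $410490$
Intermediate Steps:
$r = -56356$ ($r = 8 - \left(-153891 + 210255\right) = 8 - 56364 = -56356$)
$354134 - r = 354134 - -56356 = 354134 + 56356 = 410490$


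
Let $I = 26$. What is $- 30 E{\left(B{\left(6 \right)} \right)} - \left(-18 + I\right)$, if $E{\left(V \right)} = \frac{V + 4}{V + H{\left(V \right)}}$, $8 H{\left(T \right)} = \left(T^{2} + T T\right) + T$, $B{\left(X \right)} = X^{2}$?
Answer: $- \frac{2744}{243} \approx -11.292$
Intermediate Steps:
$H{\left(T \right)} = \frac{T^{2}}{4} + \frac{T}{8}$ ($H{\left(T \right)} = \frac{\left(T^{2} + T T\right) + T}{8} = \frac{\left(T^{2} + T^{2}\right) + T}{8} = \frac{2 T^{2} + T}{8} = \frac{T + 2 T^{2}}{8} = \frac{T^{2}}{4} + \frac{T}{8}$)
$E{\left(V \right)} = \frac{4 + V}{V + \frac{V \left(1 + 2 V\right)}{8}}$ ($E{\left(V \right)} = \frac{V + 4}{V + \frac{V \left(1 + 2 V\right)}{8}} = \frac{4 + V}{V + \frac{V \left(1 + 2 V\right)}{8}}$)
$- 30 E{\left(B{\left(6 \right)} \right)} - \left(-18 + I\right) = - 30 \frac{8 \left(4 + 6^{2}\right)}{6^{2} \left(9 + 2 \cdot 6^{2}\right)} + \left(18 - 26\right) = - 30 \frac{8 \left(4 + 36\right)}{36 \left(9 + 2 \cdot 36\right)} + \left(18 - 26\right) = - 30 \cdot 8 \cdot \frac{1}{36} \frac{1}{9 + 72} \cdot 40 - 8 = - 30 \cdot 8 \cdot \frac{1}{36} \cdot \frac{1}{81} \cdot 40 - 8 = \left(-30\right) \frac{80}{729} - 8 = - \frac{800}{243} - 8 = - \frac{2744}{243}$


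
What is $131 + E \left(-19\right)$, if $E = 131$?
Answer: $-2358$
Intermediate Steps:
$131 + E \left(-19\right) = 131 + 131 \left(-19\right) = 131 - 2489 = -2358$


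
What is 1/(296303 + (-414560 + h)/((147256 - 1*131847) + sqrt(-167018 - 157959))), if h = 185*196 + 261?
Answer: 23481281709741/6956998920375885979 - 126013*I*sqrt(324977)/6956998920375885979 ≈ 3.3752e-6 - 1.0326e-11*I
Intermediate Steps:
h = 36521 (h = 36260 + 261 = 36521)
1/(296303 + (-414560 + h)/((147256 - 1*131847) + sqrt(-167018 - 157959))) = 1/(296303 + (-414560 + 36521)/((147256 - 1*131847) + sqrt(-167018 - 157959))) = 1/(296303 - 378039/((147256 - 131847) + sqrt(-324977))) = 1/(296303 - 378039/(15409 + I*sqrt(324977)))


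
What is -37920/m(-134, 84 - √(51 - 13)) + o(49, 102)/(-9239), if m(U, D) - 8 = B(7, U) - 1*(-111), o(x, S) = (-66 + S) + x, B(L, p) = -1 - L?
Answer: -116784105/341843 ≈ -341.63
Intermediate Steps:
o(x, S) = -66 + S + x
m(U, D) = 111 (m(U, D) = 8 + ((-1 - 1*7) - 1*(-111)) = 8 + ((-1 - 7) + 111) = 8 + (-8 + 111) = 8 + 103 = 111)
-37920/m(-134, 84 - √(51 - 13)) + o(49, 102)/(-9239) = -37920/111 + (-66 + 102 + 49)/(-9239) = -37920*1/111 + 85*(-1/9239) = -12640/37 - 85/9239 = -116784105/341843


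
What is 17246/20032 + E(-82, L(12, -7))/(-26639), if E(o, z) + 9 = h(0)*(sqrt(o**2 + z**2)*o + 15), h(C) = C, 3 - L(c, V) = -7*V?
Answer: 229798241/266816224 ≈ 0.86126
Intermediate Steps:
L(c, V) = 3 + 7*V (L(c, V) = 3 - (-7)*V = 3 + 7*V)
E(o, z) = -9 (E(o, z) = -9 + 0*(sqrt(o**2 + z**2)*o + 15) = -9 + 0*(o*sqrt(o**2 + z**2) + 15) = -9 + 0*(15 + o*sqrt(o**2 + z**2)) = -9 + 0 = -9)
17246/20032 + E(-82, L(12, -7))/(-26639) = 17246/20032 - 9/(-26639) = 17246*(1/20032) - 9*(-1/26639) = 8623/10016 + 9/26639 = 229798241/266816224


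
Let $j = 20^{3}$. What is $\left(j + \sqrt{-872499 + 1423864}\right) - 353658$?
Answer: $-345658 + \sqrt{551365} \approx -3.4492 \cdot 10^{5}$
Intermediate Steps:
$j = 8000$
$\left(j + \sqrt{-872499 + 1423864}\right) - 353658 = \left(8000 + \sqrt{-872499 + 1423864}\right) - 353658 = \left(8000 + \sqrt{551365}\right) - 353658 = -345658 + \sqrt{551365}$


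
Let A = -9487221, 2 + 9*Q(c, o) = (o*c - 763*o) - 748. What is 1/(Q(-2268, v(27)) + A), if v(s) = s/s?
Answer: -9/85388770 ≈ -1.0540e-7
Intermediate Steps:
v(s) = 1
Q(c, o) = -250/3 - 763*o/9 + c*o/9 (Q(c, o) = -2/9 + ((o*c - 763*o) - 748)/9 = -2/9 + ((c*o - 763*o) - 748)/9 = -2/9 + ((-763*o + c*o) - 748)/9 = -2/9 + (-748 - 763*o + c*o)/9 = -2/9 + (-748/9 - 763*o/9 + c*o/9) = -250/3 - 763*o/9 + c*o/9)
1/(Q(-2268, v(27)) + A) = 1/((-250/3 - 763/9*1 + (⅑)*(-2268)*1) - 9487221) = 1/((-250/3 - 763/9 - 252) - 9487221) = 1/(-3781/9 - 9487221) = 1/(-85388770/9) = -9/85388770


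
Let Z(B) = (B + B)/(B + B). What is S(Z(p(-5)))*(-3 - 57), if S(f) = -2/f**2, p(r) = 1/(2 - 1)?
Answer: 120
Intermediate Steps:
p(r) = 1 (p(r) = 1/1 = 1)
Z(B) = 1 (Z(B) = (2*B)/((2*B)) = (2*B)*(1/(2*B)) = 1)
S(f) = -2/f**2
S(Z(p(-5)))*(-3 - 57) = (-2/1**2)*(-3 - 57) = -2*1*(-60) = -2*(-60) = 120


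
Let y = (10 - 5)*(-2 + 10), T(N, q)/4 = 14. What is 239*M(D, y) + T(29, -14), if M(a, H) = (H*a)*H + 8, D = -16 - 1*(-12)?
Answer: -1527632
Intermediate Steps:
T(N, q) = 56 (T(N, q) = 4*14 = 56)
y = 40 (y = 5*8 = 40)
D = -4 (D = -16 + 12 = -4)
M(a, H) = 8 + a*H² (M(a, H) = a*H² + 8 = 8 + a*H²)
239*M(D, y) + T(29, -14) = 239*(8 - 4*40²) + 56 = 239*(8 - 4*1600) + 56 = 239*(8 - 6400) + 56 = 239*(-6392) + 56 = -1527688 + 56 = -1527632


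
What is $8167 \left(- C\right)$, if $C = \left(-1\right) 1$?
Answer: $8167$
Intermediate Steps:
$C = -1$
$8167 \left(- C\right) = 8167 \left(\left(-1\right) \left(-1\right)\right) = 8167 \cdot 1 = 8167$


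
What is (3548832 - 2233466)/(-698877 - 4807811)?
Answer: -657683/2753344 ≈ -0.23887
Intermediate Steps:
(3548832 - 2233466)/(-698877 - 4807811) = 1315366/(-5506688) = 1315366*(-1/5506688) = -657683/2753344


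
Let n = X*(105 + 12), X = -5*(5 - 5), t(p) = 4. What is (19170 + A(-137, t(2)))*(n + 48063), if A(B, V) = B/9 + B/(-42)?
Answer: 38673300173/42 ≈ 9.2079e+8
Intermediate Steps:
A(B, V) = 11*B/126 (A(B, V) = B*(⅑) + B*(-1/42) = B/9 - B/42 = 11*B/126)
X = 0 (X = -5*0 = 0)
n = 0 (n = 0*(105 + 12) = 0*117 = 0)
(19170 + A(-137, t(2)))*(n + 48063) = (19170 + (11/126)*(-137))*(0 + 48063) = (19170 - 1507/126)*48063 = (2413913/126)*48063 = 38673300173/42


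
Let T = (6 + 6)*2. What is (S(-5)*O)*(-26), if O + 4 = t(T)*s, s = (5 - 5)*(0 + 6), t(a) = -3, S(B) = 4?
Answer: 416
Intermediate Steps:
T = 24 (T = 12*2 = 24)
s = 0 (s = 0*6 = 0)
O = -4 (O = -4 - 3*0 = -4 + 0 = -4)
(S(-5)*O)*(-26) = (4*(-4))*(-26) = -16*(-26) = 416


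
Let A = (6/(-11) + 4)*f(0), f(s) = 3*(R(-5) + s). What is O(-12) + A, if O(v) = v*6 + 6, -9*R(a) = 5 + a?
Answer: -66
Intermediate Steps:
R(a) = -5/9 - a/9 (R(a) = -(5 + a)/9 = -5/9 - a/9)
O(v) = 6 + 6*v (O(v) = 6*v + 6 = 6 + 6*v)
f(s) = 3*s (f(s) = 3*((-5/9 - ⅑*(-5)) + s) = 3*((-5/9 + 5/9) + s) = 3*(0 + s) = 3*s)
A = 0 (A = (6/(-11) + 4)*(3*0) = (6*(-1/11) + 4)*0 = (-6/11 + 4)*0 = (38/11)*0 = 0)
O(-12) + A = (6 + 6*(-12)) + 0 = (6 - 72) + 0 = -66 + 0 = -66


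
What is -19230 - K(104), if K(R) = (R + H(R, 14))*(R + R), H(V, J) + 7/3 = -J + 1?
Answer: -113018/3 ≈ -37673.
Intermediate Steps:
H(V, J) = -4/3 - J (H(V, J) = -7/3 + (-J + 1) = -7/3 + (1 - J) = -4/3 - J)
K(R) = 2*R*(-46/3 + R) (K(R) = (R + (-4/3 - 1*14))*(R + R) = (R + (-4/3 - 14))*(2*R) = (R - 46/3)*(2*R) = (-46/3 + R)*(2*R) = 2*R*(-46/3 + R))
-19230 - K(104) = -19230 - 2*104*(-46 + 3*104)/3 = -19230 - 2*104*(-46 + 312)/3 = -19230 - 2*104*266/3 = -19230 - 1*55328/3 = -19230 - 55328/3 = -113018/3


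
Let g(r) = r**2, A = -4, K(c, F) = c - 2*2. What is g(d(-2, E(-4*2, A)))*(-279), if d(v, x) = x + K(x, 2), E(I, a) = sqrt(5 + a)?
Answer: -1116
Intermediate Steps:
K(c, F) = -4 + c (K(c, F) = c - 4 = -4 + c)
d(v, x) = -4 + 2*x (d(v, x) = x + (-4 + x) = -4 + 2*x)
g(d(-2, E(-4*2, A)))*(-279) = (-4 + 2*sqrt(5 - 4))**2*(-279) = (-4 + 2*sqrt(1))**2*(-279) = (-4 + 2*1)**2*(-279) = (-4 + 2)**2*(-279) = (-2)**2*(-279) = 4*(-279) = -1116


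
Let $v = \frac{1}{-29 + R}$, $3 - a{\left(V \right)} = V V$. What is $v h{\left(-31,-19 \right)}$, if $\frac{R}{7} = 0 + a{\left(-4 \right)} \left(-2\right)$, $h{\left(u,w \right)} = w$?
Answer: $- \frac{19}{153} \approx -0.12418$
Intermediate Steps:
$a{\left(V \right)} = 3 - V^{2}$ ($a{\left(V \right)} = 3 - V V = 3 - V^{2}$)
$R = 182$ ($R = 7 \left(0 + \left(3 - \left(-4\right)^{2}\right) \left(-2\right)\right) = 7 \left(0 + \left(3 - 16\right) \left(-2\right)\right) = 7 \left(0 - -26\right) = 7 \left(0 + 26\right) = 7 \cdot 26 = 182$)
$v = \frac{1}{153}$ ($v = \frac{1}{-29 + 182} = \frac{1}{153} \approx 0.0065359$)
$v h{\left(-31,-19 \right)} = \frac{1}{153} \left(-19\right) = - \frac{19}{153}$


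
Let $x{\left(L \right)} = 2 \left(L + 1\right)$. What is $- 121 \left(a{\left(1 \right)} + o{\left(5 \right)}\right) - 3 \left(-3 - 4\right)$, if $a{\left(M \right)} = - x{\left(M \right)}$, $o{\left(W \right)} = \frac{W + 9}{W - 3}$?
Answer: $-342$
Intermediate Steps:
$o{\left(W \right)} = \frac{9 + W}{-3 + W}$
$x{\left(L \right)} = 2 + 2 L$ ($x{\left(L \right)} = 2 \left(1 + L\right) = 2 + 2 L$)
$a{\left(M \right)} = -2 - 2 M$ ($a{\left(M \right)} = - (2 + 2 M) = -2 - 2 M$)
$- 121 \left(a{\left(1 \right)} + o{\left(5 \right)}\right) - 3 \left(-3 - 4\right) = - 121 \left(\left(-2 - 2\right) + \frac{9 + 5}{-3 + 5}\right) - 3 \left(-3 - 4\right) = - 121 \left(\left(-2 - 2\right) + \frac{1}{2} \cdot 14\right) - -21 = - 121 \left(-4 + \frac{1}{2} \cdot 14\right) + 21 = - 121 \left(-4 + 7\right) + 21 = \left(-121\right) 3 + 21 = -363 + 21 = -342$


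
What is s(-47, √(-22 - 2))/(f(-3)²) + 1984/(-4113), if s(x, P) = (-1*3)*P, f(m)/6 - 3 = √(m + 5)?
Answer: -1984/4113 - 11*I*√6/294 + 2*I*√3/49 ≈ -0.48237 - 0.020952*I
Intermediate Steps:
f(m) = 18 + 6*√(5 + m) (f(m) = 18 + 6*√(m + 5) = 18 + 6*√(5 + m))
s(x, P) = -3*P
s(-47, √(-22 - 2))/(f(-3)²) + 1984/(-4113) = (-3*√(-22 - 2))/((18 + 6*√(5 - 3))²) + 1984/(-4113) = (-6*I*√6)/((18 + 6*√2)²) + 1984*(-1/4113) = (-6*I*√6)/(18 + 6*√2)² - 1984/4113 = -6*I*√6/(18 + 6*√2)² - 1984/4113 = -1984/4113 - 6*I*√6/(18 + 6*√2)²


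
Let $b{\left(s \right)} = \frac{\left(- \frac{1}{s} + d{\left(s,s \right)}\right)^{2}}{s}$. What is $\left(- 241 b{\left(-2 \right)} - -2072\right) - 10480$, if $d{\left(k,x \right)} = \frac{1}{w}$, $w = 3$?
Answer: $- \frac{599351}{72} \approx -8324.3$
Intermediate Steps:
$d{\left(k,x \right)} = \frac{1}{3}$
$b{\left(s \right)} = \frac{\left(\frac{1}{3} - \frac{1}{s}\right)^{2}}{s}$ ($b{\left(s \right)} = \frac{\left(- \frac{1}{s} + \frac{1}{3}\right)^{2}}{s} = \frac{\left(\frac{1}{3} - \frac{1}{s}\right)^{2}}{s}$)
$\left(- 241 b{\left(-2 \right)} - -2072\right) - 10480 = \left(- 241 \frac{\left(-3 - 2\right)^{2}}{9 \left(-8\right)} - -2072\right) - 10480 = \left(- 241 \cdot \frac{1}{9} \left(- \frac{1}{8}\right) \left(-5\right)^{2} + \left(2160 - 88\right)\right) - 10480 = \left(- 241 \cdot \frac{1}{9} \left(- \frac{1}{8}\right) 25 + 2072\right) - 10480 = \left(\left(-241\right) \left(- \frac{25}{72}\right) + 2072\right) - 10480 = \left(\frac{6025}{72} + 2072\right) - 10480 = \frac{155209}{72} - 10480 = - \frac{599351}{72}$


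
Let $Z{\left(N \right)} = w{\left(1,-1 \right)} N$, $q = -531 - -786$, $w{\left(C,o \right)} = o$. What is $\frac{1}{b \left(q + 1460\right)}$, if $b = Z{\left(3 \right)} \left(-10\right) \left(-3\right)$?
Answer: $- \frac{1}{154350} \approx -6.4788 \cdot 10^{-6}$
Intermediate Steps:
$q = 255$ ($q = -531 + 786 = 255$)
$Z{\left(N \right)} = - N$
$b = -90$ ($b = \left(-1\right) 3 \left(-10\right) \left(-3\right) = \left(-3\right) \left(-10\right) \left(-3\right) = 30 \left(-3\right) = -90$)
$\frac{1}{b \left(q + 1460\right)} = \frac{1}{\left(-90\right) \left(255 + 1460\right)} = \frac{1}{\left(-90\right) 1715} = \frac{1}{-154350} = - \frac{1}{154350}$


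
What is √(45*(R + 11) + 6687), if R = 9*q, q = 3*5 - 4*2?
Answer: 3*√1113 ≈ 100.08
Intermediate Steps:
q = 7 (q = 15 - 8 = 7)
R = 63 (R = 9*7 = 63)
√(45*(R + 11) + 6687) = √(45*(63 + 11) + 6687) = √(45*74 + 6687) = √(3330 + 6687) = √10017 = 3*√1113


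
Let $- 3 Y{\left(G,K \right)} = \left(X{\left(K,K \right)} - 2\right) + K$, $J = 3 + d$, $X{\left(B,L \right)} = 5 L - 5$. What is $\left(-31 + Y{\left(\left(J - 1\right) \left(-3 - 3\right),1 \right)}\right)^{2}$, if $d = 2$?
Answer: $\frac{8464}{9} \approx 940.44$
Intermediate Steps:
$X{\left(B,L \right)} = -5 + 5 L$
$J = 5$ ($J = 3 + 2 = 5$)
$Y{\left(G,K \right)} = \frac{7}{3} - 2 K$ ($Y{\left(G,K \right)} = - \frac{\left(\left(-5 + 5 K\right) - 2\right) + K}{3} = - \frac{\left(-7 + 5 K\right) + K}{3} = - \frac{-7 + 6 K}{3} = \frac{7}{3} - 2 K$)
$\left(-31 + Y{\left(\left(J - 1\right) \left(-3 - 3\right),1 \right)}\right)^{2} = \left(-31 + \left(\frac{7}{3} - 2\right)\right)^{2} = \left(-31 + \frac{1}{3}\right)^{2} = \left(- \frac{92}{3}\right)^{2} = \frac{8464}{9}$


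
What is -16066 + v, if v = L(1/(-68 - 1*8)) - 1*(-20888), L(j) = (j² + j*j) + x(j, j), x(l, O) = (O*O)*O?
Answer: 2116742423/438976 ≈ 4822.0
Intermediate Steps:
x(l, O) = O³ (x(l, O) = O²*O = O³)
L(j) = j³ + 2*j² (L(j) = (j² + j*j) + j³ = (j² + j²) + j³ = 2*j² + j³ = j³ + 2*j²)
v = 9169330839/438976 (v = (1/(-68 - 1*8))²*(2 + 1/(-68 - 1*8)) - 1*(-20888) = (1/(-68 - 8))²*(2 + 1/(-68 - 8)) + 20888 = (1/(-76))²*(2 + 1/(-76)) + 20888 = (-1/76)²*(2 - 1/76) + 20888 = (1/5776)*(151/76) + 20888 = 151/438976 + 20888 = 9169330839/438976 ≈ 20888.)
-16066 + v = -16066 + 9169330839/438976 = 2116742423/438976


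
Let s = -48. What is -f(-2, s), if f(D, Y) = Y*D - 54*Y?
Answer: -2688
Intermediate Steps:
f(D, Y) = -54*Y + D*Y (f(D, Y) = D*Y - 54*Y = -54*Y + D*Y)
-f(-2, s) = -(-48)*(-54 - 2) = -(-48)*(-56) = -1*2688 = -2688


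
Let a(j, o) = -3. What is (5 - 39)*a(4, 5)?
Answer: 102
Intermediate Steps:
(5 - 39)*a(4, 5) = (5 - 39)*(-3) = -34*(-3) = 102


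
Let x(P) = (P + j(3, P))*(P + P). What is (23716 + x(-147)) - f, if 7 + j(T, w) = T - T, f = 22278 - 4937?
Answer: 51651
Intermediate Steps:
f = 17341
j(T, w) = -7 (j(T, w) = -7 + (T - T) = -7 + 0 = -7)
x(P) = 2*P*(-7 + P) (x(P) = (P - 7)*(P + P) = (-7 + P)*(2*P) = 2*P*(-7 + P))
(23716 + x(-147)) - f = (23716 + 2*(-147)*(-7 - 147)) - 1*17341 = (23716 + 2*(-147)*(-154)) - 17341 = (23716 + 45276) - 17341 = 68992 - 17341 = 51651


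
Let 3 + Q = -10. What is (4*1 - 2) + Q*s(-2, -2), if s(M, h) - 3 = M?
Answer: -11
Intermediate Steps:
s(M, h) = 3 + M
Q = -13 (Q = -3 - 10 = -13)
(4*1 - 2) + Q*s(-2, -2) = (4*1 - 2) - 13*(3 - 2) = (4 - 2) - 13*1 = 2 - 13 = -11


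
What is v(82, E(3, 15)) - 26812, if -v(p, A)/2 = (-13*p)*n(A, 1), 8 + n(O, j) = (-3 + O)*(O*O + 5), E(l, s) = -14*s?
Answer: -20028830048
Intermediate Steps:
n(O, j) = -8 + (-3 + O)*(5 + O²) (n(O, j) = -8 + (-3 + O)*(O*O + 5) = -8 + (-3 + O)*(O² + 5) = -8 + (-3 + O)*(5 + O²))
v(p, A) = 26*p*(-23 + A³ - 3*A² + 5*A) (v(p, A) = -2*(-13*p)*(-23 + A³ - 3*A² + 5*A) = -(-26)*p*(-23 + A³ - 3*A² + 5*A) = 26*p*(-23 + A³ - 3*A² + 5*A))
v(82, E(3, 15)) - 26812 = 26*82*(-23 + (-14*15)³ - 3*(-14*15)² + 5*(-14*15)) - 26812 = 26*82*(-23 + (-210)³ - 3*(-210)² + 5*(-210)) - 26812 = 26*82*(-23 - 9261000 - 3*44100 - 1050) - 26812 = 26*82*(-23 - 9261000 - 132300 - 1050) - 26812 = 26*82*(-9394373) - 26812 = -20028803236 - 26812 = -20028830048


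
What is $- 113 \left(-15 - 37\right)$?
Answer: $5876$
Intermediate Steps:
$- 113 \left(-15 - 37\right) = \left(-113\right) \left(-52\right) = 5876$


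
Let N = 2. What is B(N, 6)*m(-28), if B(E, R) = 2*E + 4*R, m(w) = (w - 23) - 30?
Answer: -2268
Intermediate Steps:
m(w) = -53 + w (m(w) = (-23 + w) - 30 = -53 + w)
B(N, 6)*m(-28) = (2*2 + 4*6)*(-53 - 28) = (4 + 24)*(-81) = 28*(-81) = -2268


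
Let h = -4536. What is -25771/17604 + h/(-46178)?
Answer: -555100747/406458756 ≈ -1.3657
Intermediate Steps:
-25771/17604 + h/(-46178) = -25771/17604 - 4536/(-46178) = -25771*1/17604 - 4536*(-1/46178) = -25771/17604 + 2268/23089 = -555100747/406458756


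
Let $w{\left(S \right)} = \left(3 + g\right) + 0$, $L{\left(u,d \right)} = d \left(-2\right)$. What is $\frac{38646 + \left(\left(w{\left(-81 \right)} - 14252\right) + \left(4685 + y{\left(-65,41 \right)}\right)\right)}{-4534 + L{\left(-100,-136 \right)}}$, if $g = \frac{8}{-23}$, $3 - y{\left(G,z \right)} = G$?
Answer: $- \frac{335221}{49013} \approx -6.8394$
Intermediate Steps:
$y{\left(G,z \right)} = 3 - G$
$L{\left(u,d \right)} = - 2 d$
$g = - \frac{8}{23}$ ($g = 8 \left(- \frac{1}{23}\right) = - \frac{8}{23} \approx -0.34783$)
$w{\left(S \right)} = \frac{61}{23}$ ($w{\left(S \right)} = \left(3 - \frac{8}{23}\right) + 0 = \frac{61}{23} + 0 = \frac{61}{23}$)
$\frac{38646 + \left(\left(w{\left(-81 \right)} - 14252\right) + \left(4685 + y{\left(-65,41 \right)}\right)\right)}{-4534 + L{\left(-100,-136 \right)}} = \frac{38646 + \left(\left(\frac{61}{23} - 14252\right) + \left(4685 + \left(3 - -65\right)\right)\right)}{-4534 - -272} = \frac{38646 + \left(- \frac{327735}{23} + \left(4685 + \left(3 + 65\right)\right)\right)}{-4534 + 272} = \frac{38646 + \left(- \frac{327735}{23} + \left(4685 + 68\right)\right)}{-4262} = \left(38646 + \left(- \frac{327735}{23} + 4753\right)\right) \left(- \frac{1}{4262}\right) = \left(38646 - \frac{218416}{23}\right) \left(- \frac{1}{4262}\right) = \frac{670442}{23} \left(- \frac{1}{4262}\right) = - \frac{335221}{49013}$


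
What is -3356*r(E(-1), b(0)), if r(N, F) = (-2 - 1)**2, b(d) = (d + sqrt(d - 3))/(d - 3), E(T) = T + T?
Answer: -30204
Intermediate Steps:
E(T) = 2*T
b(d) = (d + sqrt(-3 + d))/(-3 + d)
r(N, F) = 9 (r(N, F) = (-3)**2 = 9)
-3356*r(E(-1), b(0)) = -3356*9 = -30204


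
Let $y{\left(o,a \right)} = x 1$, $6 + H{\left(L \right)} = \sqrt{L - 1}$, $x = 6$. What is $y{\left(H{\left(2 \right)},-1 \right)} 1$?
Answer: $6$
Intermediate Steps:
$H{\left(L \right)} = -6 + \sqrt{-1 + L}$ ($H{\left(L \right)} = -6 + \sqrt{L - 1} = -6 + \sqrt{-1 + L}$)
$y{\left(o,a \right)} = 6$ ($y{\left(o,a \right)} = 6 \cdot 1 = 6$)
$y{\left(H{\left(2 \right)},-1 \right)} 1 = 6 \cdot 1 = 6$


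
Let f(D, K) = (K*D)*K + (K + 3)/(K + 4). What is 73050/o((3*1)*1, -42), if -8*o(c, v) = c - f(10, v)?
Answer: 1480480/44683 ≈ 33.133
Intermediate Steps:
f(D, K) = D*K**2 + (3 + K)/(4 + K) (f(D, K) = (D*K)*K + (3 + K)/(4 + K) = D*K**2 + (3 + K)/(4 + K))
o(c, v) = -c/8 + (3 + v + 10*v**3 + 40*v**2)/(8*(4 + v)) (o(c, v) = -(c - (3 + v + 10*v**3 + 4*10*v**2)/(4 + v))/8 = -(c - (3 + v + 10*v**3 + 40*v**2)/(4 + v))/8 = -c/8 + (3 + v + 10*v**3 + 40*v**2)/(8*(4 + v)))
73050/o((3*1)*1, -42) = 73050/(((3 - 42 + 10*(-42)**3 + 40*(-42)**2 - (3*1)*1*(4 - 42))/(8*(4 - 42)))) = 73050/(((1/8)*(3 - 42 + 10*(-74088) + 40*1764 - 1*3*1*(-38))/(-38))) = 73050/(((1/8)*(-1/38)*(3 - 42 - 740880 + 70560 - 1*3*(-38)))) = 73050/(((1/8)*(-1/38)*(3 - 42 - 740880 + 70560 + 114))) = 73050/(((1/8)*(-1/38)*(-670245))) = 73050/(670245/304) = 73050*(304/670245) = 1480480/44683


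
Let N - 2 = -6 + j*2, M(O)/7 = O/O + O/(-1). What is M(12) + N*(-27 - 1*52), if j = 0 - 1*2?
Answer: 555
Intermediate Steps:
j = -2 (j = 0 - 2 = -2)
M(O) = 7 - 7*O (M(O) = 7*(O/O + O/(-1)) = 7*(1 + O*(-1)) = 7*(1 - O) = 7 - 7*O)
N = -8 (N = 2 + (-6 - 2*2) = 2 + (-6 - 4) = 2 - 10 = -8)
M(12) + N*(-27 - 1*52) = (7 - 7*12) - 8*(-27 - 1*52) = (7 - 84) - 8*(-27 - 52) = -77 - 8*(-79) = -77 + 632 = 555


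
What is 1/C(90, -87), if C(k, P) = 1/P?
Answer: -87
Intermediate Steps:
1/C(90, -87) = 1/(1/(-87)) = 1/(-1/87) = -87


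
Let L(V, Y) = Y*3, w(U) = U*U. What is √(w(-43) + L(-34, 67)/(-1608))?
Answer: √29582/4 ≈ 42.999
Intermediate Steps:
w(U) = U²
L(V, Y) = 3*Y
√(w(-43) + L(-34, 67)/(-1608)) = √((-43)² + (3*67)/(-1608)) = √(1849 + 201*(-1/1608)) = √(1849 - ⅛) = √(14791/8) = √29582/4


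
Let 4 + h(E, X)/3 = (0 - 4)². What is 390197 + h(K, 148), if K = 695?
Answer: 390233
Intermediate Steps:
h(E, X) = 36 (h(E, X) = -12 + 3*(0 - 4)² = -12 + 3*(-4)² = -12 + 3*16 = -12 + 48 = 36)
390197 + h(K, 148) = 390197 + 36 = 390233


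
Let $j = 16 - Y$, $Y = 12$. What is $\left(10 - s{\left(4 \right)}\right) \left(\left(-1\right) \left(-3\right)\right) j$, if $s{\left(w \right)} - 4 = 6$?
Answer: $0$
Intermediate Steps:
$s{\left(w \right)} = 10$ ($s{\left(w \right)} = 4 + 6 = 10$)
$j = 4$ ($j = 16 - 12 = 4$)
$\left(10 - s{\left(4 \right)}\right) \left(\left(-1\right) \left(-3\right)\right) j = \left(10 - 10\right) \left(\left(-1\right) \left(-3\right)\right) 4 = \left(10 - 10\right) 3 \cdot 4 = 0 \cdot 3 \cdot 4 = 0 \cdot 4 = 0$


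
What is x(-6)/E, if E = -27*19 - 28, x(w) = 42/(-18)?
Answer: 7/1623 ≈ 0.0043130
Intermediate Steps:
x(w) = -7/3 (x(w) = 42*(-1/18) = -7/3)
E = -541 (E = -513 - 28 = -541)
x(-6)/E = -7/3/(-541) = -7/3*(-1/541) = 7/1623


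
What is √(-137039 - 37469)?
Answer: 2*I*√43627 ≈ 417.74*I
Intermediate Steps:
√(-137039 - 37469) = √(-174508) = 2*I*√43627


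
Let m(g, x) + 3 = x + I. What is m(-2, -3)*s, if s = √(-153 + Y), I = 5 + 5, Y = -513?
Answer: 12*I*√74 ≈ 103.23*I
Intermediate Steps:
I = 10
m(g, x) = 7 + x (m(g, x) = -3 + (x + 10) = -3 + (10 + x) = 7 + x)
s = 3*I*√74 (s = √(-153 - 513) = √(-666) = 3*I*√74 ≈ 25.807*I)
m(-2, -3)*s = (7 - 3)*(3*I*√74) = 4*(3*I*√74) = 12*I*√74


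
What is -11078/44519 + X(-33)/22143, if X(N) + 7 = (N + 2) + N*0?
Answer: -246991876/985784217 ≈ -0.25055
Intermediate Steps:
X(N) = -5 + N (X(N) = -7 + ((N + 2) + N*0) = -7 + ((2 + N) + 0) = -7 + (2 + N) = -5 + N)
-11078/44519 + X(-33)/22143 = -11078/44519 + (-5 - 33)/22143 = -11078*1/44519 - 38*1/22143 = -11078/44519 - 38/22143 = -246991876/985784217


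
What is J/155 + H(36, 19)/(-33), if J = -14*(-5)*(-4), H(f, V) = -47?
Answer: -391/1023 ≈ -0.38221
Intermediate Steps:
J = -280 (J = 70*(-4) = -280)
J/155 + H(36, 19)/(-33) = -280/155 - 47/(-33) = -280*1/155 - 47*(-1/33) = -56/31 + 47/33 = -391/1023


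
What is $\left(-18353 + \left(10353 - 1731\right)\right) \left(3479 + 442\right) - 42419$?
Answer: $-38197670$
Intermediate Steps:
$\left(-18353 + \left(10353 - 1731\right)\right) \left(3479 + 442\right) - 42419 = \left(-18353 + 8622\right) 3921 - 42419 = \left(-9731\right) 3921 - 42419 = -38155251 - 42419 = -38197670$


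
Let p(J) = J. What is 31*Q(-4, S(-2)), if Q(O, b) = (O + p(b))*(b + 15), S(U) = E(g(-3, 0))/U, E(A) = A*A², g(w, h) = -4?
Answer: 40796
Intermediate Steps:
E(A) = A³
S(U) = -64/U (S(U) = (-4)³/U = -64/U)
Q(O, b) = (15 + b)*(O + b) (Q(O, b) = (O + b)*(b + 15) = (O + b)*(15 + b) = (15 + b)*(O + b))
31*Q(-4, S(-2)) = 31*((-64/(-2))² + 15*(-4) + 15*(-64/(-2)) - (-256)/(-2)) = 31*((-64*(-½))² - 60 + 15*(-64*(-½)) - (-256)*(-1)/2) = 31*(32² - 60 + 15*32 - 4*32) = 31*(1024 - 60 + 480 - 128) = 31*1316 = 40796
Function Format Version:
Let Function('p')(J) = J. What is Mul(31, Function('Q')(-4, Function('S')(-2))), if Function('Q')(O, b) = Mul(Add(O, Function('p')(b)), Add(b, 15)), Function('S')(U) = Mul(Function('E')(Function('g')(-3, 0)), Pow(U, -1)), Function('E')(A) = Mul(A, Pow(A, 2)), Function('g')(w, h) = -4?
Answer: 40796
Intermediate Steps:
Function('E')(A) = Pow(A, 3)
Function('S')(U) = Mul(-64, Pow(U, -1)) (Function('S')(U) = Mul(Pow(-4, 3), Pow(U, -1)) = Mul(-64, Pow(U, -1)))
Function('Q')(O, b) = Mul(Add(15, b), Add(O, b)) (Function('Q')(O, b) = Mul(Add(O, b), Add(b, 15)) = Mul(Add(O, b), Add(15, b)) = Mul(Add(15, b), Add(O, b)))
Mul(31, Function('Q')(-4, Function('S')(-2))) = Mul(31, Add(Pow(Mul(-64, Pow(-2, -1)), 2), Mul(15, -4), Mul(15, Mul(-64, Pow(-2, -1))), Mul(-4, Mul(-64, Pow(-2, -1))))) = Mul(31, Add(Pow(Mul(-64, Rational(-1, 2)), 2), -60, Mul(15, Mul(-64, Rational(-1, 2))), Mul(-4, Mul(-64, Rational(-1, 2))))) = Mul(31, Add(Pow(32, 2), -60, Mul(15, 32), Mul(-4, 32))) = Mul(31, Add(1024, -60, 480, -128)) = Mul(31, 1316) = 40796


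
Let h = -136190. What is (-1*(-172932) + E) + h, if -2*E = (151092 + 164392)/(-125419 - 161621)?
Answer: 405637747/11040 ≈ 36743.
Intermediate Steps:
E = 6067/11040 (E = -(151092 + 164392)/(2*(-125419 - 161621)) = -157742/(-287040) = -157742*(-1)/287040 = -1/2*(-6067/5520) = 6067/11040 ≈ 0.54955)
(-1*(-172932) + E) + h = (-1*(-172932) + 6067/11040) - 136190 = (172932 + 6067/11040) - 136190 = 1909175347/11040 - 136190 = 405637747/11040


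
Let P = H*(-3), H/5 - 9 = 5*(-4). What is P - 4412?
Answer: -4247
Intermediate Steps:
H = -55 (H = 45 + 5*(5*(-4)) = 45 + 5*(-20) = 45 - 100 = -55)
P = 165 (P = -55*(-3) = 165)
P - 4412 = 165 - 4412 = -4247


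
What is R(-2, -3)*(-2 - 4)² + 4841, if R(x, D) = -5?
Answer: 4661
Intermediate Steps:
R(-2, -3)*(-2 - 4)² + 4841 = -5*(-2 - 4)² + 4841 = -5*(-6)² + 4841 = -5*36 + 4841 = -180 + 4841 = 4661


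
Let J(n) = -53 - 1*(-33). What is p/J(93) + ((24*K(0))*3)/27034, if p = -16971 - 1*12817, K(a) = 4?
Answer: 100661819/67585 ≈ 1489.4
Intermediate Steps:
p = -29788 (p = -16971 - 12817 = -29788)
J(n) = -20 (J(n) = -53 + 33 = -20)
p/J(93) + ((24*K(0))*3)/27034 = -29788/(-20) + ((24*4)*3)/27034 = -29788*(-1/20) + (96*3)*(1/27034) = 7447/5 + 288*(1/27034) = 7447/5 + 144/13517 = 100661819/67585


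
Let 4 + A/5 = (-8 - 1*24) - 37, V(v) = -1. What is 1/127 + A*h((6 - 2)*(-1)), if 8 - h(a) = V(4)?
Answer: -417194/127 ≈ -3285.0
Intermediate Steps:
h(a) = 9 (h(a) = 8 - 1*(-1) = 8 + 1 = 9)
A = -365 (A = -20 + 5*((-8 - 1*24) - 37) = -20 + 5*((-8 - 24) - 37) = -20 + 5*(-32 - 37) = -20 + 5*(-69) = -20 - 345 = -365)
1/127 + A*h((6 - 2)*(-1)) = 1/127 - 365*9 = 1/127 - 3285 = -417194/127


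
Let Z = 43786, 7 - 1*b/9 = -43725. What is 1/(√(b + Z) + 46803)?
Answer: 46803/2190083435 - 7*√8926/2190083435 ≈ 2.1068e-5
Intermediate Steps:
b = 393588 (b = 63 - 9*(-43725) = 63 + 393525 = 393588)
1/(√(b + Z) + 46803) = 1/(√(393588 + 43786) + 46803) = 1/(√437374 + 46803) = 1/(7*√8926 + 46803) = 1/(46803 + 7*√8926)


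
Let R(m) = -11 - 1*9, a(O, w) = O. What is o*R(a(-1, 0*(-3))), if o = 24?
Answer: -480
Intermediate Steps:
R(m) = -20 (R(m) = -11 - 9 = -20)
o*R(a(-1, 0*(-3))) = 24*(-20) = -480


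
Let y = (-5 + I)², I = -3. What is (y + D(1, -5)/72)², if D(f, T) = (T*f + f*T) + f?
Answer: 261121/64 ≈ 4080.0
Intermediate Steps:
D(f, T) = f + 2*T*f (D(f, T) = (T*f + T*f) + f = 2*T*f + f = f + 2*T*f)
y = 64 (y = (-5 - 3)² = (-8)² = 64)
(y + D(1, -5)/72)² = (64 + (1*(1 + 2*(-5)))/72)² = (64 + (1*(1 - 10))*(1/72))² = (64 + (1*(-9))*(1/72))² = (64 - 9*1/72)² = (64 - ⅛)² = (511/8)² = 261121/64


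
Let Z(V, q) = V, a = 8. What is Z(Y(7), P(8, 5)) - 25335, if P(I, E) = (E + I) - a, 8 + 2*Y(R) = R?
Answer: -50671/2 ≈ -25336.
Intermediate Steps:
Y(R) = -4 + R/2
P(I, E) = -8 + E + I (P(I, E) = (E + I) - 1*8 = (E + I) - 8 = -8 + E + I)
Z(Y(7), P(8, 5)) - 25335 = (-4 + (½)*7) - 25335 = (-4 + 7/2) - 25335 = -½ - 25335 = -50671/2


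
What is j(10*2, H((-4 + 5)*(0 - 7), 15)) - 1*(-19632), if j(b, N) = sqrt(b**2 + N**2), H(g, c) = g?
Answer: 19632 + sqrt(449) ≈ 19653.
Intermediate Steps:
j(b, N) = sqrt(N**2 + b**2)
j(10*2, H((-4 + 5)*(0 - 7), 15)) - 1*(-19632) = sqrt(((-4 + 5)*(0 - 7))**2 + (10*2)**2) - 1*(-19632) = sqrt((1*(-7))**2 + 20**2) + 19632 = sqrt((-7)**2 + 400) + 19632 = sqrt(49 + 400) + 19632 = sqrt(449) + 19632 = 19632 + sqrt(449)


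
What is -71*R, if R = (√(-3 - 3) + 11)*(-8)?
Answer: 6248 + 568*I*√6 ≈ 6248.0 + 1391.3*I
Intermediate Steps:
R = -88 - 8*I*√6 (R = (√(-6) + 11)*(-8) = (I*√6 + 11)*(-8) = (11 + I*√6)*(-8) = -88 - 8*I*√6 ≈ -88.0 - 19.596*I)
-71*R = -71*(-88 - 8*I*√6) = 6248 + 568*I*√6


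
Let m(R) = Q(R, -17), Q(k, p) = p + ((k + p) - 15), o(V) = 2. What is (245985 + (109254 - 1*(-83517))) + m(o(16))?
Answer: 438709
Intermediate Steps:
Q(k, p) = -15 + k + 2*p (Q(k, p) = p + (-15 + k + p) = -15 + k + 2*p)
m(R) = -49 + R (m(R) = -15 + R + 2*(-17) = -15 + R - 34 = -49 + R)
(245985 + (109254 - 1*(-83517))) + m(o(16)) = (245985 + (109254 - 1*(-83517))) + (-49 + 2) = (245985 + (109254 + 83517)) - 47 = (245985 + 192771) - 47 = 438756 - 47 = 438709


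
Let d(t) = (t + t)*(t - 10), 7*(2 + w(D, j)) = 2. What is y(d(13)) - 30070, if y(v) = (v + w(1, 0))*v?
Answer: -168838/7 ≈ -24120.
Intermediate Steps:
w(D, j) = -12/7 (w(D, j) = -2 + (⅐)*2 = -2 + 2/7 = -12/7)
d(t) = 2*t*(-10 + t) (d(t) = (2*t)*(-10 + t) = 2*t*(-10 + t))
y(v) = v*(-12/7 + v) (y(v) = (v - 12/7)*v = (-12/7 + v)*v = v*(-12/7 + v))
y(d(13)) - 30070 = (2*13*(-10 + 13))*(-12 + 7*(2*13*(-10 + 13)))/7 - 30070 = (2*13*3)*(-12 + 7*(2*13*3))/7 - 30070 = (⅐)*78*(-12 + 7*78) - 30070 = (⅐)*78*(-12 + 546) - 30070 = (⅐)*78*534 - 30070 = 41652/7 - 30070 = -168838/7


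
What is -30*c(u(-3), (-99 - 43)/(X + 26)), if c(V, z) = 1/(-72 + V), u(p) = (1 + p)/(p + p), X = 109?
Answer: 18/43 ≈ 0.41860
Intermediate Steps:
u(p) = (1 + p)/(2*p) (u(p) = (1 + p)/((2*p)) = (1 + p)*(1/(2*p)) = (1 + p)/(2*p))
-30*c(u(-3), (-99 - 43)/(X + 26)) = -30/(-72 + (½)*(1 - 3)/(-3)) = -30/(-72 + (½)*(-⅓)*(-2)) = -30/(-72 + ⅓) = -30/(-215/3) = -30*(-3/215) = 18/43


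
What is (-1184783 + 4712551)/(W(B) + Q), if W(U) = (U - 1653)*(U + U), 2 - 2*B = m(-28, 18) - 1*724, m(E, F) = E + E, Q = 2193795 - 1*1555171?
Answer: -881942/87065 ≈ -10.130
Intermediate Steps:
Q = 638624 (Q = 2193795 - 1555171 = 638624)
m(E, F) = 2*E
B = 391 (B = 1 - (2*(-28) - 1*724)/2 = 1 - (-56 - 724)/2 = 1 - 1/2*(-780) = 1 + 390 = 391)
W(U) = 2*U*(-1653 + U) (W(U) = (-1653 + U)*(2*U) = 2*U*(-1653 + U))
(-1184783 + 4712551)/(W(B) + Q) = (-1184783 + 4712551)/(2*391*(-1653 + 391) + 638624) = 3527768/(2*391*(-1262) + 638624) = 3527768/(-986884 + 638624) = 3527768/(-348260) = 3527768*(-1/348260) = -881942/87065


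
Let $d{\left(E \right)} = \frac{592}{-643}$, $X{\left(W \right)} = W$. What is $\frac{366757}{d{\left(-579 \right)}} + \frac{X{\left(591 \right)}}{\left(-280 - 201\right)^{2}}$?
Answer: $- \frac{1474612158547}{3701776} \approx -3.9835 \cdot 10^{5}$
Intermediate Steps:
$d{\left(E \right)} = - \frac{592}{643}$ ($d{\left(E \right)} = 592 \left(- \frac{1}{643}\right) = - \frac{592}{643}$)
$\frac{366757}{d{\left(-579 \right)}} + \frac{X{\left(591 \right)}}{\left(-280 - 201\right)^{2}} = \frac{366757}{- \frac{592}{643}} + \frac{591}{\left(-280 - 201\right)^{2}} = 366757 \left(- \frac{643}{592}\right) + \frac{591}{\left(-481\right)^{2}} = - \frac{235824751}{592} + \frac{591}{231361} = - \frac{1474612158547}{3701776}$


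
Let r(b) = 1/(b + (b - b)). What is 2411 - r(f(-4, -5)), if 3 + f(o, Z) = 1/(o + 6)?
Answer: 12057/5 ≈ 2411.4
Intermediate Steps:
f(o, Z) = -3 + 1/(6 + o) (f(o, Z) = -3 + 1/(o + 6) = -3 + 1/(6 + o))
r(b) = 1/b (r(b) = 1/(b + 0) = 1/b)
2411 - r(f(-4, -5)) = 2411 - 1/((-17 - 3*(-4))/(6 - 4)) = 2411 - 1/((-17 + 12)/2) = 2411 - 1/((1/2)*(-5)) = 2411 - 1/(-5/2) = 2411 - 1*(-2/5) = 2411 + 2/5 = 12057/5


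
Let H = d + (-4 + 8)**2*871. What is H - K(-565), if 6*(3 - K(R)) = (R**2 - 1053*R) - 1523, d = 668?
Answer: 1000253/6 ≈ 1.6671e+5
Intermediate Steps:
K(R) = 1541/6 - R**2/6 + 351*R/2 (K(R) = 3 - ((R**2 - 1053*R) - 1523)/6 = 3 - (-1523 + R**2 - 1053*R)/6 = 3 + (1523/6 - R**2/6 + 351*R/2) = 1541/6 - R**2/6 + 351*R/2)
H = 14604 (H = 668 + (-4 + 8)**2*871 = 668 + 4**2*871 = 668 + 16*871 = 668 + 13936 = 14604)
H - K(-565) = 14604 - (1541/6 - 1/6*(-565)**2 + (351/2)*(-565)) = 14604 - (1541/6 - 1/6*319225 - 198315/2) = 14604 - (1541/6 - 319225/6 - 198315/2) = 14604 - 1*(-912629/6) = 14604 + 912629/6 = 1000253/6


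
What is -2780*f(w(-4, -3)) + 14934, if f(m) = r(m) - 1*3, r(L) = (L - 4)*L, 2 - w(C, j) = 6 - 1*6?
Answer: 34394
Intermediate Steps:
w(C, j) = 2 (w(C, j) = 2 - (6 - 1*6) = 2 - (6 - 6) = 2 - 1*0 = 2 + 0 = 2)
r(L) = L*(-4 + L) (r(L) = (-4 + L)*L = L*(-4 + L))
f(m) = -3 + m*(-4 + m) (f(m) = m*(-4 + m) - 1*3 = m*(-4 + m) - 3 = -3 + m*(-4 + m))
-2780*f(w(-4, -3)) + 14934 = -2780*(-3 + 2*(-4 + 2)) + 14934 = -2780*(-3 + 2*(-2)) + 14934 = -2780*(-3 - 4) + 14934 = -2780*(-7) + 14934 = 19460 + 14934 = 34394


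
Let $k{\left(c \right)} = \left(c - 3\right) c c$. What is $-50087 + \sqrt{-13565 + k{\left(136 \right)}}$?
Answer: $-50087 + 37 \sqrt{1787} \approx -48523.0$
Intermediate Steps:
$k{\left(c \right)} = c^{2} \left(-3 + c\right)$ ($k{\left(c \right)} = \left(-3 + c\right) c c = c \left(-3 + c\right) c = c^{2} \left(-3 + c\right)$)
$-50087 + \sqrt{-13565 + k{\left(136 \right)}} = -50087 + \sqrt{-13565 + 136^{2} \left(-3 + 136\right)} = -50087 + \sqrt{-13565 + 18496 \cdot 133} = -50087 + \sqrt{-13565 + 2459968} = -50087 + \sqrt{2446403} = -50087 + 37 \sqrt{1787}$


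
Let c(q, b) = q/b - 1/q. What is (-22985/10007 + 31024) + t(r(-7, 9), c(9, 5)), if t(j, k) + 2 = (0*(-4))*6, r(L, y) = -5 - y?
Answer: 310414169/10007 ≈ 31020.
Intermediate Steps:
c(q, b) = -1/q + q/b
t(j, k) = -2 (t(j, k) = -2 + (0*(-4))*6 = -2 + 0*6 = -2 + 0 = -2)
(-22985/10007 + 31024) + t(r(-7, 9), c(9, 5)) = (-22985/10007 + 31024) - 2 = 310434183/10007 - 2 = 310414169/10007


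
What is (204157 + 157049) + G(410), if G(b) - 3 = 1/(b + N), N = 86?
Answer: 179159665/496 ≈ 3.6121e+5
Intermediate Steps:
G(b) = 3 + 1/(86 + b) (G(b) = 3 + 1/(b + 86) = 3 + 1/(86 + b))
(204157 + 157049) + G(410) = (204157 + 157049) + (259 + 3*410)/(86 + 410) = 361206 + (259 + 1230)/496 = 361206 + (1/496)*1489 = 361206 + 1489/496 = 179159665/496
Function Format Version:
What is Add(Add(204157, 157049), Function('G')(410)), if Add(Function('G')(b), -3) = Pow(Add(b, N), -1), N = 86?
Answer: Rational(179159665, 496) ≈ 3.6121e+5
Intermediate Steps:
Function('G')(b) = Add(3, Pow(Add(86, b), -1)) (Function('G')(b) = Add(3, Pow(Add(b, 86), -1)) = Add(3, Pow(Add(86, b), -1)))
Add(Add(204157, 157049), Function('G')(410)) = Add(Add(204157, 157049), Mul(Pow(Add(86, 410), -1), Add(259, Mul(3, 410)))) = Add(361206, Mul(Pow(496, -1), Add(259, 1230))) = Add(361206, Mul(Rational(1, 496), 1489)) = Add(361206, Rational(1489, 496)) = Rational(179159665, 496)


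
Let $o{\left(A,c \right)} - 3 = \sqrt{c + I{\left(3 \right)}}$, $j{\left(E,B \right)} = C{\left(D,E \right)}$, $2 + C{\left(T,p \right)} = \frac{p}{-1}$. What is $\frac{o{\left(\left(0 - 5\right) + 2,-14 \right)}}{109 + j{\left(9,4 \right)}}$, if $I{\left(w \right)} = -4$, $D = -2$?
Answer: $\frac{3}{98} + \frac{3 i \sqrt{2}}{98} \approx 0.030612 + 0.043292 i$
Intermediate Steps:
$C{\left(T,p \right)} = -2 - p$ ($C{\left(T,p \right)} = -2 + \frac{p}{-1} = -2 + p \left(-1\right) = -2 - p$)
$j{\left(E,B \right)} = -2 - E$
$o{\left(A,c \right)} = 3 + \sqrt{-4 + c}$ ($o{\left(A,c \right)} = 3 + \sqrt{c - 4} = 3 + \sqrt{-4 + c}$)
$\frac{o{\left(\left(0 - 5\right) + 2,-14 \right)}}{109 + j{\left(9,4 \right)}} = \frac{3 + \sqrt{-4 - 14}}{109 - 11} = \frac{3 + \sqrt{-18}}{109 - 11} = \frac{3 + 3 i \sqrt{2}}{109 - 11} = \frac{3 + 3 i \sqrt{2}}{98} = \left(3 + 3 i \sqrt{2}\right) \frac{1}{98} = \frac{3}{98} + \frac{3 i \sqrt{2}}{98}$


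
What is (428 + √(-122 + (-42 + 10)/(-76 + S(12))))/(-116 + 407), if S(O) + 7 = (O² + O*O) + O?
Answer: 428/291 + I*√5751802/63147 ≈ 1.4708 + 0.037979*I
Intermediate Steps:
S(O) = -7 + O + 2*O² (S(O) = -7 + ((O² + O*O) + O) = -7 + ((O² + O²) + O) = -7 + (2*O² + O) = -7 + (O + 2*O²) = -7 + O + 2*O²)
(428 + √(-122 + (-42 + 10)/(-76 + S(12))))/(-116 + 407) = (428 + √(-122 + (-42 + 10)/(-76 + (-7 + 12 + 2*12²))))/(-116 + 407) = (428 + √(-122 - 32/(-76 + (-7 + 12 + 2*144))))/291 = (428 + √(-122 - 32/(-76 + (-7 + 12 + 288))))*(1/291) = (428 + √(-122 - 32/(-76 + 293)))*(1/291) = (428 + √(-122 - 32/217))*(1/291) = (428 + √(-26506/217))*(1/291) = (428 + I*√5751802/217)*(1/291) = 428/291 + I*√5751802/63147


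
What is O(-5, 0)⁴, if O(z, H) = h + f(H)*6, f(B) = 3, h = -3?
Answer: 50625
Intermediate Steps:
O(z, H) = 15 (O(z, H) = -3 + 3*6 = -3 + 18 = 15)
O(-5, 0)⁴ = 15⁴ = 50625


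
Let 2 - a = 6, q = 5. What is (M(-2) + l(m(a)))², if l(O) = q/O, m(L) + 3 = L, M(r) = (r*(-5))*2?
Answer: 18225/49 ≈ 371.94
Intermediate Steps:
a = -4 (a = 2 - 1*6 = 2 - 6 = -4)
M(r) = -10*r (M(r) = -5*r*2 = -10*r)
m(L) = -3 + L
l(O) = 5/O
(M(-2) + l(m(a)))² = (-10*(-2) + 5/(-3 - 4))² = (20 + 5/(-7))² = (20 + 5*(-⅐))² = (20 - 5/7)² = (135/7)² = 18225/49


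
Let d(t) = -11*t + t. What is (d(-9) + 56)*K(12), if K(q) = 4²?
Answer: 2336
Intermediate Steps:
d(t) = -10*t
K(q) = 16
(d(-9) + 56)*K(12) = (-10*(-9) + 56)*16 = (90 + 56)*16 = 146*16 = 2336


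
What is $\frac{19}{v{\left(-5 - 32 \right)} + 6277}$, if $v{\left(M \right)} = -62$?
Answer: $\frac{19}{6215} \approx 0.0030571$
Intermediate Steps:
$\frac{19}{v{\left(-5 - 32 \right)} + 6277} = \frac{19}{-62 + 6277} = \frac{19}{6215}$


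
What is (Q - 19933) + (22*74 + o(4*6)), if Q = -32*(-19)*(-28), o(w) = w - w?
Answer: -35329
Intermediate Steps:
o(w) = 0
Q = -17024 (Q = 608*(-28) = -17024)
(Q - 19933) + (22*74 + o(4*6)) = (-17024 - 19933) + (22*74 + 0) = -36957 + (1628 + 0) = -36957 + 1628 = -35329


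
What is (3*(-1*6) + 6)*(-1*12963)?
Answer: 155556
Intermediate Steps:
(3*(-1*6) + 6)*(-1*12963) = (3*(-6) + 6)*(-12963) = (-18 + 6)*(-12963) = -12*(-12963) = 155556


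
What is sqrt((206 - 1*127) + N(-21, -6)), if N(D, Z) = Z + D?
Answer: 2*sqrt(13) ≈ 7.2111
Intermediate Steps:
N(D, Z) = D + Z
sqrt((206 - 1*127) + N(-21, -6)) = sqrt((206 - 1*127) + (-21 - 6)) = sqrt((206 - 127) - 27) = sqrt(79 - 27) = sqrt(52) = 2*sqrt(13)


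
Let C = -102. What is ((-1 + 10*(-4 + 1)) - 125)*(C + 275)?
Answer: -26988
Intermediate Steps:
((-1 + 10*(-4 + 1)) - 125)*(C + 275) = ((-1 + 10*(-4 + 1)) - 125)*(-102 + 275) = ((-1 + 10*(-3)) - 125)*173 = ((-1 - 30) - 125)*173 = (-31 - 125)*173 = -156*173 = -26988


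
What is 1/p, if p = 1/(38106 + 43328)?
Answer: 81434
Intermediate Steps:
p = 1/81434 ≈ 1.2280e-5
1/p = 1/(1/81434) = 81434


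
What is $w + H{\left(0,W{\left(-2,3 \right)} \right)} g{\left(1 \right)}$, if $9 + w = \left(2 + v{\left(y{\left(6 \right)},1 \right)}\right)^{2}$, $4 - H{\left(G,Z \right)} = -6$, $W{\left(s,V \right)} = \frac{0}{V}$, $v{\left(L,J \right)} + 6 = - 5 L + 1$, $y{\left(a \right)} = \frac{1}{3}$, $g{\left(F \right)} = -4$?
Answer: $- \frac{245}{9} \approx -27.222$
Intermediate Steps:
$y{\left(a \right)} = \frac{1}{3}$
$v{\left(L,J \right)} = -5 - 5 L$ ($v{\left(L,J \right)} = -6 - \left(-1 + 5 L\right) = -5 - 5 L$)
$W{\left(s,V \right)} = 0$
$H{\left(G,Z \right)} = 10$ ($H{\left(G,Z \right)} = 4 - -6 = 4 + 6 = 10$)
$w = \frac{115}{9}$ ($w = -9 + \left(2 - \frac{20}{3}\right)^{2} = -9 + \left(- \frac{14}{3}\right)^{2} = -9 + \frac{196}{9} = \frac{115}{9} \approx 12.778$)
$w + H{\left(0,W{\left(-2,3 \right)} \right)} g{\left(1 \right)} = \frac{115}{9} + 10 \left(-4\right) = \frac{115}{9} - 40 = - \frac{245}{9}$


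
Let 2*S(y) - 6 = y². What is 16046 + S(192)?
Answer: 34481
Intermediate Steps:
S(y) = 3 + y²/2
16046 + S(192) = 16046 + (3 + (½)*192²) = 16046 + (3 + (½)*36864) = 16046 + (3 + 18432) = 16046 + 18435 = 34481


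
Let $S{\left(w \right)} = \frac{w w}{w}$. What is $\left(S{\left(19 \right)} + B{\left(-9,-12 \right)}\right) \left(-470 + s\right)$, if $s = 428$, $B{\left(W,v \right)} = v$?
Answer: $-294$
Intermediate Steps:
$S{\left(w \right)} = w$ ($S{\left(w \right)} = \frac{w^{2}}{w} = w$)
$\left(S{\left(19 \right)} + B{\left(-9,-12 \right)}\right) \left(-470 + s\right) = \left(19 - 12\right) \left(-470 + 428\right) = 7 \left(-42\right) = -294$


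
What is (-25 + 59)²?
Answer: 1156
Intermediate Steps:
(-25 + 59)² = 34² = 1156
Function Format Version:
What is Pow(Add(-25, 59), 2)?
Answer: 1156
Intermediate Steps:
Pow(Add(-25, 59), 2) = Pow(34, 2) = 1156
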